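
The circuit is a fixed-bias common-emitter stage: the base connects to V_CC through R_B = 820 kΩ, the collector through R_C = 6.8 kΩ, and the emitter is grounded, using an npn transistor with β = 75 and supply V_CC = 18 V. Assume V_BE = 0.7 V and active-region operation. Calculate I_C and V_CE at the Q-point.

Base loop: V_CC = I_B·R_B + V_BE, so I_B = (18 − 0.7)/820 kΩ = 0.0211 mA.
In the active region I_C = β·I_B = 75 × 0.0211 = 1.58 mA.
Collector loop: V_CE = V_CC − I_C·R_C = 18 − 1.58×6.8 = 7.24 V.
Since V_CE = 7.24 V > V_CE(sat) ≈ 0.2 V, the transistor is in the active region as assumed.

I_C ≈ 1.6 mA, V_CE ≈ 7.2 V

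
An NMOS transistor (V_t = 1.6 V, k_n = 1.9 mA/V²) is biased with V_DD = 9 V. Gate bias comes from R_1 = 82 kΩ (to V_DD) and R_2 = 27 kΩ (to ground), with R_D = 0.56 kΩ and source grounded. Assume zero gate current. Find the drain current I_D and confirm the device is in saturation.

I_D ≈ 0.38 mA

V_G = V_DD·R_2/(R_1+R_2) = 9×27/109 = 2.23 V. With the source grounded, V_GS = V_G = 2.23 V.
Assume saturation: I_D = (k_n/2)(V_GS − V_t)² = (1.9/2)×(2.23 − 1.6)² = 0.95×0.629² = 0.376 mA.
V_DS = V_DD − I_D·R_D = 9 − 0.376×0.56 = 8.79 V.
Saturation requires V_DS ≥ V_GS − V_t = 0.629 V; 8.79 ≥ 0.629 ✓.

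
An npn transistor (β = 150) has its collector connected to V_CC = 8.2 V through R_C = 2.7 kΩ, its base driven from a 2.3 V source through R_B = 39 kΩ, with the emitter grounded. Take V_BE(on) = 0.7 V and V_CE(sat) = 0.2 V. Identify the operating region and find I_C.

Assume active: I_B = (2.3 − 0.7)/39 = 0.041 mA, giving I_C = β·I_B = 6.15 mA.
But then V_CE = 8.2 − 6.15×2.7 = -8.42 V < V_CE(sat) = 0.2 V — impossible in the active region.
So the transistor is saturated. With V_CE = 0.2 V, I_C = (V_CC − 0.2)/R_C = 8/2.7 = 2.96 mA.
Check: β·I_B = 6.15 mA > I_C = 2.96 mA, confirming saturation.

saturation; I_C ≈ 3 mA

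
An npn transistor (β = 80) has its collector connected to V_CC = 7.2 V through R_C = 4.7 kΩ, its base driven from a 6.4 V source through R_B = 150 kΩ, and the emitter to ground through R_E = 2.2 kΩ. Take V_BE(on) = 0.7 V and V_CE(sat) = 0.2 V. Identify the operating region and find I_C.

saturation; I_C ≈ 1 mA

Assume active: I_B = (6.4 − 0.7)/(150 + 81×2.2) = 0.0174 mA, I_C = β·I_B = 1.39 mA.
Then V_CE = 7.2 − 1.39×4.7 − 1.41×2.2 = -2.43 V < 0.2 V — the active assumption fails.
Re-solve with V_CE = 0.2 V. KCL at the emitter: V_E/R_E = (V_BB−0.7−V_E)/R_B + (V_CC−0.2−V_E)/R_C, giving V_E = 2.27 V.
I_C = (V_CC − 0.2 − V_E)/R_C = (7 − 2.27)/4.7 = 1.01 mA.
Check: I_B = (5.7 − 2.27)/150 = 0.0229 mA, and β·I_B = 1.83 mA > I_C, confirming saturation.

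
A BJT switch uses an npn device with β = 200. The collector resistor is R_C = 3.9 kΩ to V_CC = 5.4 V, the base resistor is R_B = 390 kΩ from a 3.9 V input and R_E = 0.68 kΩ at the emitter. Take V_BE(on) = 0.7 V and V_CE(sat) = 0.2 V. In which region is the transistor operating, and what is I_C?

saturation; I_C ≈ 1.1 mA

Assume active: I_B = (3.9 − 0.7)/(390 + 201×0.68) = 0.00608 mA, I_C = β·I_B = 1.22 mA.
Then V_CE = 5.4 − 1.22×3.9 − 1.22×0.68 = -0.17 V < 0.2 V — the active assumption fails.
Re-solve with V_CE = 0.2 V. KCL at the emitter: V_E/R_E = (V_BB−0.7−V_E)/R_B + (V_CC−0.2−V_E)/R_C, giving V_E = 0.776 V.
I_C = (V_CC − 0.2 − V_E)/R_C = (5.2 − 0.776)/3.9 = 1.13 mA.
Check: I_B = (3.2 − 0.776)/390 = 0.00622 mA, and β·I_B = 1.24 mA > I_C, confirming saturation.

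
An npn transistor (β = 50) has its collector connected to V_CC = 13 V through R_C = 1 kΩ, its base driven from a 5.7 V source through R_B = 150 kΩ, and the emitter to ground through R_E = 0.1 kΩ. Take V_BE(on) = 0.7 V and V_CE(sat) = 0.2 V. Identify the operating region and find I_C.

active; I_C ≈ 1.6 mA

Assume active. Base-emitter loop: I_B = (V_BB − V_BE)/(R_B + (β+1)R_E) = (5.7 − 0.7)/(150 + 51×0.1) = 0.0322 mA.
I_C = β·I_B = 50×0.0322 = 1.61 mA.
V_CE = V_CC − I_C·R_C − I_E·R_E = 13 − 1.61×1 − 1.64×0.1 = 11.2 V > V_CE(sat), so the active-region assumption holds.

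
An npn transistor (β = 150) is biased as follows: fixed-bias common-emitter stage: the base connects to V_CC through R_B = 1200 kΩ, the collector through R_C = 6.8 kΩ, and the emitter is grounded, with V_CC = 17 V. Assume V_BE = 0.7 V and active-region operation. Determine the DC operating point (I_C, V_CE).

Base loop: V_CC = I_B·R_B + V_BE, so I_B = (17 − 0.7)/1200 kΩ = 0.0136 mA.
In the active region I_C = β·I_B = 150 × 0.0136 = 2.04 mA.
Collector loop: V_CE = V_CC − I_C·R_C = 17 − 2.04×6.8 = 3.14 V.
Since V_CE = 3.14 V > V_CE(sat) ≈ 0.2 V, the transistor is in the active region as assumed.

I_C ≈ 2 mA, V_CE ≈ 3.1 V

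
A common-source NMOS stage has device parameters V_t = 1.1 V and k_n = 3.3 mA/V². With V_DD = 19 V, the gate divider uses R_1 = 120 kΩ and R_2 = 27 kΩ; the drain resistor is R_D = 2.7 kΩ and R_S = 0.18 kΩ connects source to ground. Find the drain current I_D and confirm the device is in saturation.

I_D ≈ 4.3 mA

V_G = V_DD·R_2/(R_1+R_2) = 19×27/147 = 3.49 V.
Assume saturation: I_D = (k_n/2)(V_GS − V_t)² with V_GS = V_G − I_D·R_S = 3.49 − 0.18·I_D.
Substituting gives 0.0535·I_D² − 2.42·I_D + 9.42 = 0, with roots I_D = 4.3 or 41 mA.
The root I_D = 41 mA gives V_GS = -3.88 V ≤ V_t, so take I_D = 4.3 mA.
Then V_GS = 2.72 V and V_DS = V_DD − I_D(R_D+R_S) = 19 − 4.3×2.88 = 6.6 V.
Saturation requires V_DS ≥ V_GS − V_t = 1.62 V; 6.6 ≥ 1.62 ✓.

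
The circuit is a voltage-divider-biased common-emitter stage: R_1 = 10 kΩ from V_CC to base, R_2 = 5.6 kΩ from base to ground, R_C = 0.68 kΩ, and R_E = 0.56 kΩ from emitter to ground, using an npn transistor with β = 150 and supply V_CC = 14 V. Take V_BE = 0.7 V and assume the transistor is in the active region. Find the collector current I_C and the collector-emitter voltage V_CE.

Thevenize the base divider: V_Th = V_CC·R_2/(R_1+R_2) = 14×5.6/15.6 = 5.03 V, R_Th = R_1‖R_2 = 3.59 kΩ.
Base-emitter loop: V_Th = I_B·R_Th + V_BE + (β+1)I_B·R_E, so I_B = (5.03 − 0.7) / (3.59 + 151×0.56) = 0.0491 mA.
I_C = β·I_B = 150×0.0491 = 7.36 mA, and I_E = (β+1)I_B = 7.41 mA.
V_CE = V_CC − I_C·R_C − I_E·R_E = 14 − 7.36×0.68 − 7.41×0.56 = 4.85 V.
V_CE = 4.85 V > 0.2 V confirms active-region operation.

I_C ≈ 7.4 mA, V_CE ≈ 4.8 V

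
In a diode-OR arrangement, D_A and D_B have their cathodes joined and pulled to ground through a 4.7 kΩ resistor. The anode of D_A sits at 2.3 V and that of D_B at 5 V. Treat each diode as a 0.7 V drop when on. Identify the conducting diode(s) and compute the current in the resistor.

Only D_B conducts; I_R ≈ 0.91 mA

Assume both conduct. Then node N would need to be at both 2.3−0.7 = 1.6 V and 5−0.7 = 4.3 V, which is impossible.
Assume only D_B conducts: V_N = 5 − 0.7 = 4.3 V, so I_R = 4.3/4.7 = 0.915 mA.
Check D_A: its anode-to-cathode voltage is 2.3 − 4.3 = -2 V < 0.7 V, so it is off. The assumption is consistent.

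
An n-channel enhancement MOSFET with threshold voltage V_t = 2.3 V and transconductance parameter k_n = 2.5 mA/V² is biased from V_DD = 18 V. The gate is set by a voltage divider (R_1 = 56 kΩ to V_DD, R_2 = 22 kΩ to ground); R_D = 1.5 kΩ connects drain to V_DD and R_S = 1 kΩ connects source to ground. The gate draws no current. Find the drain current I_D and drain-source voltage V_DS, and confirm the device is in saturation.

I_D ≈ 1.6 mA, V_DS ≈ 14 V

V_G = V_DD·R_2/(R_1+R_2) = 18×22/78 = 5.08 V.
Assume saturation: I_D = (k_n/2)(V_GS − V_t)² with V_GS = V_G − I_D·R_S = 5.08 − 1·I_D.
Substituting gives 1.25·I_D² − 7.94·I_D + 9.64 = 0, with roots I_D = 1.63 or 4.72 mA.
The root I_D = 4.72 mA gives V_GS = 0.357 V ≤ V_t, so take I_D = 1.63 mA.
Then V_GS = 3.44 V and V_DS = V_DD − I_D(R_D+R_S) = 18 − 1.63×2.5 = 13.9 V.
Saturation requires V_DS ≥ V_GS − V_t = 1.14 V; 13.9 ≥ 1.14 ✓.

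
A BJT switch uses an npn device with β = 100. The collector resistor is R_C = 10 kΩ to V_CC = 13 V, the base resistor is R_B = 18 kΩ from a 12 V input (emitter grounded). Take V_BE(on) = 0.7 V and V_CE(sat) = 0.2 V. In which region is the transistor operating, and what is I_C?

saturation; I_C ≈ 1.3 mA

Assume active: I_B = (12 − 0.7)/18 = 0.628 mA, giving I_C = β·I_B = 62.8 mA.
But then V_CE = 13 − 62.8×10 = -615 V < V_CE(sat) = 0.2 V — impossible in the active region.
So the transistor is saturated. With V_CE = 0.2 V, I_C = (V_CC − 0.2)/R_C = 12.8/10 = 1.28 mA.
Check: β·I_B = 62.8 mA > I_C = 1.28 mA, confirming saturation.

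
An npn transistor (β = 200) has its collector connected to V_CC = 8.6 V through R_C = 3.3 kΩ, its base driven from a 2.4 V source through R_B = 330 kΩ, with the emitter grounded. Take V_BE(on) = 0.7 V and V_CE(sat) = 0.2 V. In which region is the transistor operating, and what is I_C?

active; I_C ≈ 1 mA

Assume active. Base-emitter loop: I_B = (V_BB − V_BE)/R_B = (2.4 − 0.7)/330 = 0.00515 mA.
I_C = β·I_B = 200×0.00515 = 1.03 mA.
V_CE = V_CC − I_C·R_C = 8.6 − 1.03×3.3 = 5.2 V > V_CE(sat), so the active-region assumption holds.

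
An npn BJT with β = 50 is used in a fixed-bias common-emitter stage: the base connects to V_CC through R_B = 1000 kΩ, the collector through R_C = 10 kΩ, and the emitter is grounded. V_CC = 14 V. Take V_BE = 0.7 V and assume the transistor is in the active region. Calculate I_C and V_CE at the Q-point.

I_C ≈ 0.67 mA, V_CE ≈ 7.3 V

Base loop: V_CC = I_B·R_B + V_BE, so I_B = (14 − 0.7)/1000 kΩ = 0.0133 mA.
In the active region I_C = β·I_B = 50 × 0.0133 = 0.665 mA.
Collector loop: V_CE = V_CC − I_C·R_C = 14 − 0.665×10 = 7.35 V.
Since V_CE = 7.35 V > V_CE(sat) ≈ 0.2 V, the transistor is in the active region as assumed.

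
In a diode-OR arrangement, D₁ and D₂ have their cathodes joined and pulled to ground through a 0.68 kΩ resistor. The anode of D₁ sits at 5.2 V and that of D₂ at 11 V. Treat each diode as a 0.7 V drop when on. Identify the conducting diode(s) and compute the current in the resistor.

Only D₂ conducts; I_R ≈ 15 mA

Assume both conduct. Then node N would need to be at both 5.2−0.7 = 4.5 V and 11−0.7 = 10.3 V, which is impossible.
Assume only D₂ conducts: V_N = 11 − 0.7 = 10.3 V, so I_R = 10.3/0.68 = 15.1 mA.
Check D₁: its anode-to-cathode voltage is 5.2 − 10.3 = -5.1 V < 0.7 V, so it is off. The assumption is consistent.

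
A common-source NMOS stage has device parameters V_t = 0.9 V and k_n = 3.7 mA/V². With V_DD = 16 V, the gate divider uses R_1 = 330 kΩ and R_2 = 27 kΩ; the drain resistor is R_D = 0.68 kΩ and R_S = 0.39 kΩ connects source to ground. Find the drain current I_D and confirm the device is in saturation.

V_G = V_DD·R_2/(R_1+R_2) = 16×27/357 = 1.21 V.
Assume saturation: I_D = (k_n/2)(V_GS − V_t)² with V_GS = V_G − I_D·R_S = 1.21 − 0.39·I_D.
Substituting gives 0.281·I_D² − 1.45·I_D + 0.178 = 0, with roots I_D = 0.126 or 5.02 mA.
The root I_D = 5.02 mA gives V_GS = -0.747 V ≤ V_t, so take I_D = 0.126 mA.
Then V_GS = 1.16 V and V_DS = V_DD − I_D(R_D+R_S) = 16 − 0.126×1.07 = 15.9 V.
Saturation requires V_DS ≥ V_GS − V_t = 0.261 V; 15.9 ≥ 0.261 ✓.

I_D ≈ 0.13 mA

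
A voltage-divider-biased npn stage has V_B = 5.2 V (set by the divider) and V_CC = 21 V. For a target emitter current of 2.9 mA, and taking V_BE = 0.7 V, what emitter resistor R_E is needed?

V_E = V_B − V_BE = 5.2 − 0.7 = 4.5 V.
R_E = V_E / I_E = 4.5 / 2.9 = 1.55 kΩ.

R_E ≈ 1.6 kΩ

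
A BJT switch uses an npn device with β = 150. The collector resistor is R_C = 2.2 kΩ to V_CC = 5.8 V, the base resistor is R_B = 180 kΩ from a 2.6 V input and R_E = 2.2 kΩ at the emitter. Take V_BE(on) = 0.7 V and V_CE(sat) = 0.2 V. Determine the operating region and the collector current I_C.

Assume active. Base-emitter loop: I_B = (V_BB − V_BE)/(R_B + (β+1)R_E) = (2.6 − 0.7)/(180 + 151×2.2) = 0.00371 mA.
I_C = β·I_B = 150×0.00371 = 0.556 mA.
V_CE = V_CC − I_C·R_C − I_E·R_E = 5.8 − 0.556×2.2 − 0.56×2.2 = 3.34 V > V_CE(sat), so the active-region assumption holds.

active; I_C ≈ 0.56 mA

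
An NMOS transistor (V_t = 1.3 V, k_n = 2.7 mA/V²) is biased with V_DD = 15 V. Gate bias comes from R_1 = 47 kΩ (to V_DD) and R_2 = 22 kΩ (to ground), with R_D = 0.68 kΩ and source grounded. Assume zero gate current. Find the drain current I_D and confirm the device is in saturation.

V_G = V_DD·R_2/(R_1+R_2) = 15×22/69 = 4.78 V. With the source grounded, V_GS = V_G = 4.78 V.
Assume saturation: I_D = (k_n/2)(V_GS − V_t)² = (2.7/2)×(4.78 − 1.3)² = 1.35×3.48² = 16.4 mA.
V_DS = V_DD − I_D·R_D = 15 − 16.4×0.68 = 3.87 V.
Saturation requires V_DS ≥ V_GS − V_t = 3.48 V; 3.87 ≥ 3.48 ✓.

I_D ≈ 16 mA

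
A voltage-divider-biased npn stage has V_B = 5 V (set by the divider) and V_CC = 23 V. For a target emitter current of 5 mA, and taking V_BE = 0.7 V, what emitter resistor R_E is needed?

V_E = V_B − V_BE = 5 − 0.7 = 4.3 V.
R_E = V_E / I_E = 4.3 / 5 = 0.86 kΩ.

R_E ≈ 0.86 kΩ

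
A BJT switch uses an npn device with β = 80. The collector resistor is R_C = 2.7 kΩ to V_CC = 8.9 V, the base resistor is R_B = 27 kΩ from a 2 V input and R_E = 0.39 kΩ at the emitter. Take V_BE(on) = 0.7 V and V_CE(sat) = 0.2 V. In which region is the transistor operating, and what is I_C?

active; I_C ≈ 1.8 mA

Assume active. Base-emitter loop: I_B = (V_BB − V_BE)/(R_B + (β+1)R_E) = (2 − 0.7)/(27 + 81×0.39) = 0.0222 mA.
I_C = β·I_B = 80×0.0222 = 1.78 mA.
V_CE = V_CC − I_C·R_C − I_E·R_E = 8.9 − 1.78×2.7 − 1.8×0.39 = 3.41 V > V_CE(sat), so the active-region assumption holds.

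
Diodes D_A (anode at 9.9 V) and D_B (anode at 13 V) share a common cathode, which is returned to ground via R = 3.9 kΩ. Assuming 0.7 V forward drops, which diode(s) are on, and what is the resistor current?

Assume both conduct. Then node N would need to be at both 9.9−0.7 = 9.2 V and 13−0.7 = 12.3 V, which is impossible.
Assume only D_B conducts: V_N = 13 − 0.7 = 12.3 V, so I_R = 12.3/3.9 = 3.15 mA.
Check D_A: its anode-to-cathode voltage is 9.9 − 12.3 = -2.4 V < 0.7 V, so it is off. The assumption is consistent.

Only D_B conducts; I_R ≈ 3.2 mA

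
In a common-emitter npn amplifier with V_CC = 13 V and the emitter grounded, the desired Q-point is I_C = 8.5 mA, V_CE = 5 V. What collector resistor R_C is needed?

R_C ≈ 0.94 kΩ

Collector loop: V_CC = I_C·R_C + V_CE.
R_C = (V_CC − V_CE)/I_C = (13 − 5)/8.5 = 0.941 kΩ.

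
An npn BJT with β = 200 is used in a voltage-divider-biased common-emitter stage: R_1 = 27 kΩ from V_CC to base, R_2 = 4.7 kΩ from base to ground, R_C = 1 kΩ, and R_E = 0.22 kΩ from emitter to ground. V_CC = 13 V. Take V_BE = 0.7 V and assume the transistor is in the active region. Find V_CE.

V_CE ≈ 6.8 V

Thevenize the base divider: V_Th = V_CC·R_2/(R_1+R_2) = 13×4.7/31.7 = 1.93 V, R_Th = R_1‖R_2 = 4 kΩ.
Base-emitter loop: V_Th = I_B·R_Th + V_BE + (β+1)I_B·R_E, so I_B = (1.93 − 0.7) / (4 + 201×0.22) = 0.0255 mA.
I_C = β·I_B = 200×0.0255 = 5.09 mA, and I_E = (β+1)I_B = 5.12 mA.
V_CE = V_CC − I_C·R_C − I_E·R_E = 13 − 5.09×1 − 5.12×0.22 = 6.78 V.
V_CE = 6.78 V > 0.2 V confirms active-region operation.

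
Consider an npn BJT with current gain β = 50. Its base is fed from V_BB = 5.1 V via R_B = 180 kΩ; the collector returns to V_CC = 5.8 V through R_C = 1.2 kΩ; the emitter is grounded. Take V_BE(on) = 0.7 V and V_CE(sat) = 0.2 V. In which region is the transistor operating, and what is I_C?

Assume active. Base-emitter loop: I_B = (V_BB − V_BE)/R_B = (5.1 − 0.7)/180 = 0.0244 mA.
I_C = β·I_B = 50×0.0244 = 1.22 mA.
V_CE = V_CC − I_C·R_C = 5.8 − 1.22×1.2 = 4.33 V > V_CE(sat), so the active-region assumption holds.

active; I_C ≈ 1.2 mA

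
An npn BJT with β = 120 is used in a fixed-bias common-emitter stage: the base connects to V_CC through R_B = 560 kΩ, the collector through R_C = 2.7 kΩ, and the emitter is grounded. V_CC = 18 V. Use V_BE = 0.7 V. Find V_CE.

Base loop: V_CC = I_B·R_B + V_BE, so I_B = (18 − 0.7)/560 kΩ = 0.0309 mA.
In the active region I_C = β·I_B = 120 × 0.0309 = 3.71 mA.
Collector loop: V_CE = V_CC − I_C·R_C = 18 − 3.71×2.7 = 7.99 V.
Since V_CE = 7.99 V > V_CE(sat) ≈ 0.2 V, the transistor is in the active region as assumed.

V_CE ≈ 8 V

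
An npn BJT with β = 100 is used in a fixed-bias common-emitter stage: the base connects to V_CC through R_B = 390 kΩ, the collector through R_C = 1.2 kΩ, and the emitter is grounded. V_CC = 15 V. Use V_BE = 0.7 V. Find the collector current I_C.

I_C ≈ 3.7 mA

Base loop: V_CC = I_B·R_B + V_BE, so I_B = (15 − 0.7)/390 kΩ = 0.0367 mA.
In the active region I_C = β·I_B = 100 × 0.0367 = 3.67 mA.
Collector loop: V_CE = V_CC − I_C·R_C = 15 − 3.67×1.2 = 10.6 V.
Since V_CE = 10.6 V > V_CE(sat) ≈ 0.2 V, the transistor is in the active region as assumed.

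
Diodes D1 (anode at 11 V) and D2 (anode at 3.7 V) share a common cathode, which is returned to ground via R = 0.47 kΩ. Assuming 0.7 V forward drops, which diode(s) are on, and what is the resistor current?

Assume both conduct. Then node N would need to be at both 11−0.7 = 10.3 V and 3.7−0.7 = 3 V, which is impossible.
Assume only D1 conducts: V_N = 11 − 0.7 = 10.3 V, so I_R = 10.3/0.47 = 21.9 mA.
Check D2: its anode-to-cathode voltage is 3.7 − 10.3 = -6.6 V < 0.7 V, so it is off. The assumption is consistent.

Only D1 conducts; I_R ≈ 22 mA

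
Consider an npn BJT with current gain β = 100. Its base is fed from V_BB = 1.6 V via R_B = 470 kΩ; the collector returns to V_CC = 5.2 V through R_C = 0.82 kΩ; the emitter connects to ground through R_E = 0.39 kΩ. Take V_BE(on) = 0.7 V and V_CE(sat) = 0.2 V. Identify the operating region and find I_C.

active; I_C ≈ 0.18 mA

Assume active. Base-emitter loop: I_B = (V_BB − V_BE)/(R_B + (β+1)R_E) = (1.6 − 0.7)/(470 + 101×0.39) = 0.00177 mA.
I_C = β·I_B = 100×0.00177 = 0.177 mA.
V_CE = V_CC − I_C·R_C − I_E·R_E = 5.2 − 0.177×0.82 − 0.178×0.39 = 4.99 V > V_CE(sat), so the active-region assumption holds.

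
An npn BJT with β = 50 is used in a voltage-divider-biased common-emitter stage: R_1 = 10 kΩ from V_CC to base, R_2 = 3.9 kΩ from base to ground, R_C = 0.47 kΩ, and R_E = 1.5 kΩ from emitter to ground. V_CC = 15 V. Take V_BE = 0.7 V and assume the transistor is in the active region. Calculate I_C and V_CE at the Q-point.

I_C ≈ 2.2 mA, V_CE ≈ 11 V

Thevenize the base divider: V_Th = V_CC·R_2/(R_1+R_2) = 15×3.9/13.9 = 4.21 V, R_Th = R_1‖R_2 = 2.81 kΩ.
Base-emitter loop: V_Th = I_B·R_Th + V_BE + (β+1)I_B·R_E, so I_B = (4.21 − 0.7) / (2.81 + 51×1.5) = 0.0442 mA.
I_C = β·I_B = 50×0.0442 = 2.21 mA, and I_E = (β+1)I_B = 2.26 mA.
V_CE = V_CC − I_C·R_C − I_E·R_E = 15 − 2.21×0.47 − 2.26×1.5 = 10.6 V.
V_CE = 10.6 V > 0.2 V confirms active-region operation.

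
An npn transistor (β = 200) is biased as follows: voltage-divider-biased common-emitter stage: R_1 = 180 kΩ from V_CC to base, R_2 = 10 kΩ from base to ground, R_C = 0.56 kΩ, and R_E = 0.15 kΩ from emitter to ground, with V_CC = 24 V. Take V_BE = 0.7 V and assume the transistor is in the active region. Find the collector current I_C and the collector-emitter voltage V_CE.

I_C ≈ 2.8 mA, V_CE ≈ 22 V

Thevenize the base divider: V_Th = V_CC·R_2/(R_1+R_2) = 24×10/190 = 1.26 V, R_Th = R_1‖R_2 = 9.47 kΩ.
Base-emitter loop: V_Th = I_B·R_Th + V_BE + (β+1)I_B·R_E, so I_B = (1.26 − 0.7) / (9.47 + 201×0.15) = 0.0142 mA.
I_C = β·I_B = 200×0.0142 = 2.84 mA, and I_E = (β+1)I_B = 2.86 mA.
V_CE = V_CC − I_C·R_C − I_E·R_E = 24 − 2.84×0.56 − 2.86×0.15 = 22 V.
V_CE = 22 V > 0.2 V confirms active-region operation.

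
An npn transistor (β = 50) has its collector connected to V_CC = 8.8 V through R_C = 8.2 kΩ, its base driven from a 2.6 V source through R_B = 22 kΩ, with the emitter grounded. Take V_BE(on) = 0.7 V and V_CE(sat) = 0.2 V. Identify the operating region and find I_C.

Assume active: I_B = (2.6 − 0.7)/22 = 0.0864 mA, giving I_C = β·I_B = 4.32 mA.
But then V_CE = 8.8 − 4.32×8.2 = -26.6 V < V_CE(sat) = 0.2 V — impossible in the active region.
So the transistor is saturated. With V_CE = 0.2 V, I_C = (V_CC − 0.2)/R_C = 8.6/8.2 = 1.05 mA.
Check: β·I_B = 4.32 mA > I_C = 1.05 mA, confirming saturation.

saturation; I_C ≈ 1 mA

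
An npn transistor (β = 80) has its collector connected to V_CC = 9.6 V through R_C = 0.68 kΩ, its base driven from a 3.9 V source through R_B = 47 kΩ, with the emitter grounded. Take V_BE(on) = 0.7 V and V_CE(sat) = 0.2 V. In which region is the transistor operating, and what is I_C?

active; I_C ≈ 5.4 mA

Assume active. Base-emitter loop: I_B = (V_BB − V_BE)/R_B = (3.9 − 0.7)/47 = 0.0681 mA.
I_C = β·I_B = 80×0.0681 = 5.45 mA.
V_CE = V_CC − I_C·R_C = 9.6 − 5.45×0.68 = 5.9 V > V_CE(sat), so the active-region assumption holds.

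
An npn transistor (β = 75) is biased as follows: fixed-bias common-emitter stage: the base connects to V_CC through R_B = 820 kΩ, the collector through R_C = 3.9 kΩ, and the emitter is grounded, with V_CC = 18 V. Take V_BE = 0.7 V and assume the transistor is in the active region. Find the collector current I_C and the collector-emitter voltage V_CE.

Base loop: V_CC = I_B·R_B + V_BE, so I_B = (18 − 0.7)/820 kΩ = 0.0211 mA.
In the active region I_C = β·I_B = 75 × 0.0211 = 1.58 mA.
Collector loop: V_CE = V_CC − I_C·R_C = 18 − 1.58×3.9 = 11.8 V.
Since V_CE = 11.8 V > V_CE(sat) ≈ 0.2 V, the transistor is in the active region as assumed.

I_C ≈ 1.6 mA, V_CE ≈ 12 V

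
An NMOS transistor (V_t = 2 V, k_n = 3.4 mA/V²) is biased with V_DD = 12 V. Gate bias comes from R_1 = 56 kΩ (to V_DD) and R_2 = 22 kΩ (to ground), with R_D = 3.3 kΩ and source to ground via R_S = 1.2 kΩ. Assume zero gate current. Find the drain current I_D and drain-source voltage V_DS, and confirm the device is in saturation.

V_G = V_DD·R_2/(R_1+R_2) = 12×22/78 = 3.38 V.
Assume saturation: I_D = (k_n/2)(V_GS − V_t)² with V_GS = V_G − I_D·R_S = 3.38 − 1.2·I_D.
Substituting gives 2.45·I_D² − 6.65·I_D + 3.26 = 0, with roots I_D = 0.642 or 2.07 mA.
The root I_D = 2.07 mA gives V_GS = 0.895 V ≤ V_t, so take I_D = 0.642 mA.
Then V_GS = 2.61 V and V_DS = V_DD − I_D(R_D+R_S) = 12 − 0.642×4.5 = 9.11 V.
Saturation requires V_DS ≥ V_GS − V_t = 0.614 V; 9.11 ≥ 0.614 ✓.

I_D ≈ 0.64 mA, V_DS ≈ 9.1 V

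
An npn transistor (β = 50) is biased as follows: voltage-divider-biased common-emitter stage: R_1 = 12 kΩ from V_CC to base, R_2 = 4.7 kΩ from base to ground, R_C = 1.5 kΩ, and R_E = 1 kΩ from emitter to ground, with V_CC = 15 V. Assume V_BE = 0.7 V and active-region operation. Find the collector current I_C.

Thevenize the base divider: V_Th = V_CC·R_2/(R_1+R_2) = 15×4.7/16.7 = 4.22 V, R_Th = R_1‖R_2 = 3.38 kΩ.
Base-emitter loop: V_Th = I_B·R_Th + V_BE + (β+1)I_B·R_E, so I_B = (4.22 − 0.7) / (3.38 + 51×1) = 0.0648 mA.
I_C = β·I_B = 50×0.0648 = 3.24 mA, and I_E = (β+1)I_B = 3.3 mA.
V_CE = V_CC − I_C·R_C − I_E·R_E = 15 − 3.24×1.5 − 3.3×1 = 6.84 V.
V_CE = 6.84 V > 0.2 V confirms active-region operation.

I_C ≈ 3.2 mA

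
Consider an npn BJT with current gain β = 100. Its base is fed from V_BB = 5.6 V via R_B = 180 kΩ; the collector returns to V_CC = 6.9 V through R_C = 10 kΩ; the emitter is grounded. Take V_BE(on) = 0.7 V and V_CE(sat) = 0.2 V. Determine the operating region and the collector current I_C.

saturation; I_C ≈ 0.67 mA

Assume active: I_B = (5.6 − 0.7)/180 = 0.0272 mA, giving I_C = β·I_B = 2.72 mA.
But then V_CE = 6.9 − 2.72×10 = -20.3 V < V_CE(sat) = 0.2 V — impossible in the active region.
So the transistor is saturated. With V_CE = 0.2 V, I_C = (V_CC − 0.2)/R_C = 6.7/10 = 0.67 mA.
Check: β·I_B = 2.72 mA > I_C = 0.67 mA, confirming saturation.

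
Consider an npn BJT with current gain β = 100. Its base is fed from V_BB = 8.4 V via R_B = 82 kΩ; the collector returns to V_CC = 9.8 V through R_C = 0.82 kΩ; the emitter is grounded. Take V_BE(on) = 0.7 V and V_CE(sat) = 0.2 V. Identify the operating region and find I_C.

active; I_C ≈ 9.4 mA

Assume active. Base-emitter loop: I_B = (V_BB − V_BE)/R_B = (8.4 − 0.7)/82 = 0.0939 mA.
I_C = β·I_B = 100×0.0939 = 9.39 mA.
V_CE = V_CC − I_C·R_C = 9.8 − 9.39×0.82 = 2.1 V > V_CE(sat), so the active-region assumption holds.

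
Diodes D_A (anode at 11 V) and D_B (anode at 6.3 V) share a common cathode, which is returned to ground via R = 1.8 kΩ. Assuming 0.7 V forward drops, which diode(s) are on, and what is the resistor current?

Only D_A conducts; I_R ≈ 5.7 mA

Assume both conduct. Then node N would need to be at both 11−0.7 = 10.3 V and 6.3−0.7 = 5.6 V, which is impossible.
Assume only D_A conducts: V_N = 11 − 0.7 = 10.3 V, so I_R = 10.3/1.8 = 5.72 mA.
Check D_B: its anode-to-cathode voltage is 6.3 − 10.3 = -4 V < 0.7 V, so it is off. The assumption is consistent.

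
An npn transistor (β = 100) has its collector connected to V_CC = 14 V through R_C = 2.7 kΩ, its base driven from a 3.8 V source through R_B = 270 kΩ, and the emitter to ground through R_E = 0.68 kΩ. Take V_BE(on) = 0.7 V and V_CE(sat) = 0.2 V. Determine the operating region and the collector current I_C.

active; I_C ≈ 0.92 mA

Assume active. Base-emitter loop: I_B = (V_BB − V_BE)/(R_B + (β+1)R_E) = (3.8 − 0.7)/(270 + 101×0.68) = 0.00915 mA.
I_C = β·I_B = 100×0.00915 = 0.915 mA.
V_CE = V_CC − I_C·R_C − I_E·R_E = 14 − 0.915×2.7 − 0.924×0.68 = 10.9 V > V_CE(sat), so the active-region assumption holds.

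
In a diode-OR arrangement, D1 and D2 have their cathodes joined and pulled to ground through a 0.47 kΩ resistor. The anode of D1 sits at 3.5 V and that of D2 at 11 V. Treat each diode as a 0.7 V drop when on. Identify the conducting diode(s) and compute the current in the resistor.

Assume both conduct. Then node N would need to be at both 3.5−0.7 = 2.8 V and 11−0.7 = 10.3 V, which is impossible.
Assume only D2 conducts: V_N = 11 − 0.7 = 10.3 V, so I_R = 10.3/0.47 = 21.9 mA.
Check D1: its anode-to-cathode voltage is 3.5 − 10.3 = -6.8 V < 0.7 V, so it is off. The assumption is consistent.

Only D2 conducts; I_R ≈ 22 mA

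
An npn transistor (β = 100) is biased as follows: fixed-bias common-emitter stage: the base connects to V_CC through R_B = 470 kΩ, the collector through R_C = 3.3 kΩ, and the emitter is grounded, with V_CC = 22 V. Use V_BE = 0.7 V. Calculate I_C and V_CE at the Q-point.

I_C ≈ 4.5 mA, V_CE ≈ 7 V

Base loop: V_CC = I_B·R_B + V_BE, so I_B = (22 − 0.7)/470 kΩ = 0.0453 mA.
In the active region I_C = β·I_B = 100 × 0.0453 = 4.53 mA.
Collector loop: V_CE = V_CC − I_C·R_C = 22 − 4.53×3.3 = 7.04 V.
Since V_CE = 7.04 V > V_CE(sat) ≈ 0.2 V, the transistor is in the active region as assumed.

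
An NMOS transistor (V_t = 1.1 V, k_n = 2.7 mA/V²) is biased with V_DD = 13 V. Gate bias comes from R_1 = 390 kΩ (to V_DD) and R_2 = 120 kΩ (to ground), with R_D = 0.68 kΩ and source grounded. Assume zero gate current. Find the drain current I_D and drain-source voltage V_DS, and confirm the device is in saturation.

V_G = V_DD·R_2/(R_1+R_2) = 13×120/510 = 3.06 V. With the source grounded, V_GS = V_G = 3.06 V.
Assume saturation: I_D = (k_n/2)(V_GS − V_t)² = (2.7/2)×(3.06 − 1.1)² = 1.35×1.96² = 5.18 mA.
V_DS = V_DD − I_D·R_D = 13 − 5.18×0.68 = 9.48 V.
Saturation requires V_DS ≥ V_GS − V_t = 1.96 V; 9.48 ≥ 1.96 ✓.

I_D ≈ 5.2 mA, V_DS ≈ 9.5 V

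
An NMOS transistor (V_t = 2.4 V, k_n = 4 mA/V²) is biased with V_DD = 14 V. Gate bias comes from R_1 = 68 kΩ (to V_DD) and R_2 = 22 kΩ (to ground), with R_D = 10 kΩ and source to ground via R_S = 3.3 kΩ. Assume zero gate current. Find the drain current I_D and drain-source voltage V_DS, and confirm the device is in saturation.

I_D ≈ 0.21 mA, V_DS ≈ 11 V

V_G = V_DD·R_2/(R_1+R_2) = 14×22/90 = 3.42 V.
Assume saturation: I_D = (k_n/2)(V_GS − V_t)² with V_GS = V_G − I_D·R_S = 3.42 − 3.3·I_D.
Substituting gives 21.8·I_D² − 14.5·I_D + 2.09 = 0, with roots I_D = 0.211 or 0.454 mA.
The root I_D = 0.454 mA gives V_GS = 1.92 V ≤ V_t, so take I_D = 0.211 mA.
Then V_GS = 2.73 V and V_DS = V_DD − I_D(R_D+R_S) = 14 − 0.211×13.3 = 11.2 V.
Saturation requires V_DS ≥ V_GS − V_t = 0.325 V; 11.2 ≥ 0.325 ✓.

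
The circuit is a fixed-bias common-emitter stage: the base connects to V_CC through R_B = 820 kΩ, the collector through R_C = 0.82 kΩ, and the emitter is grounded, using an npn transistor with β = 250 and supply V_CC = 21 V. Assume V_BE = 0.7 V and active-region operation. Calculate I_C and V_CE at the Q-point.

I_C ≈ 6.2 mA, V_CE ≈ 16 V

Base loop: V_CC = I_B·R_B + V_BE, so I_B = (21 − 0.7)/820 kΩ = 0.0248 mA.
In the active region I_C = β·I_B = 250 × 0.0248 = 6.19 mA.
Collector loop: V_CE = V_CC − I_C·R_C = 21 − 6.19×0.82 = 15.9 V.
Since V_CE = 15.9 V > V_CE(sat) ≈ 0.2 V, the transistor is in the active region as assumed.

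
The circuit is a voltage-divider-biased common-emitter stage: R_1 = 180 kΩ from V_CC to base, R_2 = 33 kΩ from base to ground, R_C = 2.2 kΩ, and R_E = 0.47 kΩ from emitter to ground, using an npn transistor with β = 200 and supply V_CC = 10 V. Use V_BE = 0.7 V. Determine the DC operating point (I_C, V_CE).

I_C ≈ 1.4 mA, V_CE ≈ 6.3 V

Thevenize the base divider: V_Th = V_CC·R_2/(R_1+R_2) = 10×33/213 = 1.55 V, R_Th = R_1‖R_2 = 27.9 kΩ.
Base-emitter loop: V_Th = I_B·R_Th + V_BE + (β+1)I_B·R_E, so I_B = (1.55 − 0.7) / (27.9 + 201×0.47) = 0.00694 mA.
I_C = β·I_B = 200×0.00694 = 1.39 mA, and I_E = (β+1)I_B = 1.4 mA.
V_CE = V_CC − I_C·R_C − I_E·R_E = 10 − 1.39×2.2 − 1.4×0.47 = 6.29 V.
V_CE = 6.29 V > 0.2 V confirms active-region operation.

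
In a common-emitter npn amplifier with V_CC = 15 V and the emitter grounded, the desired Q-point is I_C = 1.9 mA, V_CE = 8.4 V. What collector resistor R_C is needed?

R_C ≈ 3.5 kΩ

Collector loop: V_CC = I_C·R_C + V_CE.
R_C = (V_CC − V_CE)/I_C = (15 − 8.4)/1.9 = 3.47 kΩ.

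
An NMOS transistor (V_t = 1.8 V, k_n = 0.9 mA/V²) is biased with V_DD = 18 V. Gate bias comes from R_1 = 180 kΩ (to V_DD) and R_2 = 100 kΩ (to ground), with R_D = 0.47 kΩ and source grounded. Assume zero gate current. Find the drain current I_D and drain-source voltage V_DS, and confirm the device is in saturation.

V_G = V_DD·R_2/(R_1+R_2) = 18×100/280 = 6.43 V. With the source grounded, V_GS = V_G = 6.43 V.
Assume saturation: I_D = (k_n/2)(V_GS − V_t)² = (0.9/2)×(6.43 − 1.8)² = 0.45×4.63² = 9.64 mA.
V_DS = V_DD − I_D·R_D = 18 − 9.64×0.47 = 13.5 V.
Saturation requires V_DS ≥ V_GS − V_t = 4.63 V; 13.5 ≥ 4.63 ✓.

I_D ≈ 9.6 mA, V_DS ≈ 13 V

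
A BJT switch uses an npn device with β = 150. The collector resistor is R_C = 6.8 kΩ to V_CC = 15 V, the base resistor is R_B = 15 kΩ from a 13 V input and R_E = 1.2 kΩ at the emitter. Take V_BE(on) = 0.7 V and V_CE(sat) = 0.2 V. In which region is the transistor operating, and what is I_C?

saturation; I_C ≈ 1.8 mA

Assume active: I_B = (13 − 0.7)/(15 + 151×1.2) = 0.0627 mA, I_C = β·I_B = 9.4 mA.
Then V_CE = 15 − 9.4×6.8 − 9.47×1.2 = -60.3 V < 0.2 V — the active assumption fails.
Re-solve with V_CE = 0.2 V. KCL at the emitter: V_E/R_E = (V_BB−0.7−V_E)/R_B + (V_CC−0.2−V_E)/R_C, giving V_E = 2.86 V.
I_C = (V_CC − 0.2 − V_E)/R_C = (14.8 − 2.86)/6.8 = 1.76 mA.
Check: I_B = (12.3 − 2.86)/15 = 0.629 mA, and β·I_B = 94.4 mA > I_C, confirming saturation.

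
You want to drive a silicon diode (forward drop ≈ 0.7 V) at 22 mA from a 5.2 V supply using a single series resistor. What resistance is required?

R ≈ 0.2 kΩ

The resistor drops V_S − V_D = 5.2 − 0.7 = 4.5 V at 22 mA.
R = 4.5 V / 22 mA = 0.205 kΩ.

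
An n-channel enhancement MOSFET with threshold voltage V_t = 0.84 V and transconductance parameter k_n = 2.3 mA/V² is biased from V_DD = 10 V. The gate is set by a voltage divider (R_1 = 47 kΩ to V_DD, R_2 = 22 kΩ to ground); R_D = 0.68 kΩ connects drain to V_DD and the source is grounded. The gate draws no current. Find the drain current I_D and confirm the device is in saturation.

V_G = V_DD·R_2/(R_1+R_2) = 10×22/69 = 3.19 V. With the source grounded, V_GS = V_G = 3.19 V.
Assume saturation: I_D = (k_n/2)(V_GS − V_t)² = (2.3/2)×(3.19 − 0.84)² = 1.15×2.35² = 6.34 mA.
V_DS = V_DD − I_D·R_D = 10 − 6.34×0.68 = 5.69 V.
Saturation requires V_DS ≥ V_GS − V_t = 2.35 V; 5.69 ≥ 2.35 ✓.

I_D ≈ 6.3 mA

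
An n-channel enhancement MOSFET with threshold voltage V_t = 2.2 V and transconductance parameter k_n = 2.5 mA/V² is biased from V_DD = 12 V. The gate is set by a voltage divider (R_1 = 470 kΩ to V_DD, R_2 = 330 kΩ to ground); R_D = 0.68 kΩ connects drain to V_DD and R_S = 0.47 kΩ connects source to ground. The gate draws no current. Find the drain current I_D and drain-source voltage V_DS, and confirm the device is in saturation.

I_D ≈ 2.7 mA, V_DS ≈ 8.9 V

V_G = V_DD·R_2/(R_1+R_2) = 12×330/800 = 4.95 V.
Assume saturation: I_D = (k_n/2)(V_GS − V_t)² with V_GS = V_G − I_D·R_S = 4.95 − 0.47·I_D.
Substituting gives 0.276·I_D² − 4.23·I_D + 9.45 = 0, with roots I_D = 2.72 or 12.6 mA.
The root I_D = 12.6 mA gives V_GS = -0.976 V ≤ V_t, so take I_D = 2.72 mA.
Then V_GS = 3.67 V and V_DS = V_DD − I_D(R_D+R_S) = 12 − 2.72×1.15 = 8.88 V.
Saturation requires V_DS ≥ V_GS − V_t = 1.47 V; 8.88 ≥ 1.47 ✓.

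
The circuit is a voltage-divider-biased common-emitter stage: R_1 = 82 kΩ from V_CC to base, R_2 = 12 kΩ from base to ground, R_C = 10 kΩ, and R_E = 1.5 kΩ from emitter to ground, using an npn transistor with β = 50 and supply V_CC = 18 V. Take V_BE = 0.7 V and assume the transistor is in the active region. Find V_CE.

V_CE ≈ 7.4 V

Thevenize the base divider: V_Th = V_CC·R_2/(R_1+R_2) = 18×12/94 = 2.3 V, R_Th = R_1‖R_2 = 10.5 kΩ.
Base-emitter loop: V_Th = I_B·R_Th + V_BE + (β+1)I_B·R_E, so I_B = (2.3 − 0.7) / (10.5 + 51×1.5) = 0.0184 mA.
I_C = β·I_B = 50×0.0184 = 0.919 mA, and I_E = (β+1)I_B = 0.937 mA.
V_CE = V_CC − I_C·R_C − I_E·R_E = 18 − 0.919×10 − 0.937×1.5 = 7.41 V.
V_CE = 7.41 V > 0.2 V confirms active-region operation.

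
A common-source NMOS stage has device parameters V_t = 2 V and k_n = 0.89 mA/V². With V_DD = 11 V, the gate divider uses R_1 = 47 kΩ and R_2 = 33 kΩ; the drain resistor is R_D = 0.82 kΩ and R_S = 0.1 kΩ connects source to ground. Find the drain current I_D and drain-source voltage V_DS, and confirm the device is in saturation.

V_G = V_DD·R_2/(R_1+R_2) = 11×33/80 = 4.54 V.
Assume saturation: I_D = (k_n/2)(V_GS − V_t)² with V_GS = V_G − I_D·R_S = 4.54 − 0.1·I_D.
Substituting gives 0.00445·I_D² − 1.23·I_D + 2.87 = 0, with roots I_D = 2.36 or 273 mA.
The root I_D = 273 mA gives V_GS = -22.8 V ≤ V_t, so take I_D = 2.36 mA.
Then V_GS = 4.3 V and V_DS = V_DD − I_D(R_D+R_S) = 11 − 2.36×0.92 = 8.83 V.
Saturation requires V_DS ≥ V_GS − V_t = 2.3 V; 8.83 ≥ 2.3 ✓.

I_D ≈ 2.4 mA, V_DS ≈ 8.8 V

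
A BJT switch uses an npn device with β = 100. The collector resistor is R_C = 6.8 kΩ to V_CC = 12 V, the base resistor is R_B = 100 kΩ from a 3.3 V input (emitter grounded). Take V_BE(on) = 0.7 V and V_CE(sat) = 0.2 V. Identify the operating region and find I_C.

saturation; I_C ≈ 1.7 mA

Assume active: I_B = (3.3 − 0.7)/100 = 0.026 mA, giving I_C = β·I_B = 2.6 mA.
But then V_CE = 12 − 2.6×6.8 = -5.68 V < V_CE(sat) = 0.2 V — impossible in the active region.
So the transistor is saturated. With V_CE = 0.2 V, I_C = (V_CC − 0.2)/R_C = 11.8/6.8 = 1.74 mA.
Check: β·I_B = 2.6 mA > I_C = 1.74 mA, confirming saturation.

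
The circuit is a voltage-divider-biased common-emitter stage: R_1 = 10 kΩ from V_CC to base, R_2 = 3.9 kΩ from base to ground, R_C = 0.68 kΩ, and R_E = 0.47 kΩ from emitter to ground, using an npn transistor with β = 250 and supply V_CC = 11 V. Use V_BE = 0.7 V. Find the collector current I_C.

Thevenize the base divider: V_Th = V_CC·R_2/(R_1+R_2) = 11×3.9/13.9 = 3.09 V, R_Th = R_1‖R_2 = 2.81 kΩ.
Base-emitter loop: V_Th = I_B·R_Th + V_BE + (β+1)I_B·R_E, so I_B = (3.09 − 0.7) / (2.81 + 251×0.47) = 0.0198 mA.
I_C = β·I_B = 250×0.0198 = 4.94 mA, and I_E = (β+1)I_B = 4.96 mA.
V_CE = V_CC − I_C·R_C − I_E·R_E = 11 − 4.94×0.68 − 4.96×0.47 = 5.31 V.
V_CE = 5.31 V > 0.2 V confirms active-region operation.

I_C ≈ 4.9 mA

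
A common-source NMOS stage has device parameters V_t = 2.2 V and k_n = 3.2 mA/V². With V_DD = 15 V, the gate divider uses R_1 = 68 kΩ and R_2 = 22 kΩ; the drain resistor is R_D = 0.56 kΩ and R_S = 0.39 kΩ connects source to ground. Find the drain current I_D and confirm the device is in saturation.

I_D ≈ 1.4 mA

V_G = V_DD·R_2/(R_1+R_2) = 15×22/90 = 3.67 V.
Assume saturation: I_D = (k_n/2)(V_GS − V_t)² with V_GS = V_G − I_D·R_S = 3.67 − 0.39·I_D.
Substituting gives 0.243·I_D² − 2.83·I_D + 3.44 = 0, with roots I_D = 1.38 or 10.3 mA.
The root I_D = 10.3 mA gives V_GS = -0.331 V ≤ V_t, so take I_D = 1.38 mA.
Then V_GS = 3.13 V and V_DS = V_DD − I_D(R_D+R_S) = 15 − 1.38×0.95 = 13.7 V.
Saturation requires V_DS ≥ V_GS − V_t = 0.929 V; 13.7 ≥ 0.929 ✓.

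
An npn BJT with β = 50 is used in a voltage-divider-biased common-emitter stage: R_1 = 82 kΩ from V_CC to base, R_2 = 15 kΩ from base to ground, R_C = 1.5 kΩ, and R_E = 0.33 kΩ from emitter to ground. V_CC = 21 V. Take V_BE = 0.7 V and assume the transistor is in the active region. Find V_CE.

Thevenize the base divider: V_Th = V_CC·R_2/(R_1+R_2) = 21×15/97 = 3.25 V, R_Th = R_1‖R_2 = 12.7 kΩ.
Base-emitter loop: V_Th = I_B·R_Th + V_BE + (β+1)I_B·R_E, so I_B = (3.25 − 0.7) / (12.7 + 51×0.33) = 0.0863 mA.
I_C = β·I_B = 50×0.0863 = 4.32 mA, and I_E = (β+1)I_B = 4.4 mA.
V_CE = V_CC − I_C·R_C − I_E·R_E = 21 − 4.32×1.5 − 4.4×0.33 = 13.1 V.
V_CE = 13.1 V > 0.2 V confirms active-region operation.

V_CE ≈ 13 V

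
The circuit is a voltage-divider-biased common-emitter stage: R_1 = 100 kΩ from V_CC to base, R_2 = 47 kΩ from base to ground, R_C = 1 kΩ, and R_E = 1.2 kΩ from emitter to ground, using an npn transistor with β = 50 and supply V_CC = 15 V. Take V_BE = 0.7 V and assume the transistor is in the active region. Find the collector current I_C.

I_C ≈ 2.2 mA

Thevenize the base divider: V_Th = V_CC·R_2/(R_1+R_2) = 15×47/147 = 4.8 V, R_Th = R_1‖R_2 = 32 kΩ.
Base-emitter loop: V_Th = I_B·R_Th + V_BE + (β+1)I_B·R_E, so I_B = (4.8 − 0.7) / (32 + 51×1.2) = 0.044 mA.
I_C = β·I_B = 50×0.044 = 2.2 mA, and I_E = (β+1)I_B = 2.24 mA.
V_CE = V_CC − I_C·R_C − I_E·R_E = 15 − 2.2×1 − 2.24×1.2 = 10.1 V.
V_CE = 10.1 V > 0.2 V confirms active-region operation.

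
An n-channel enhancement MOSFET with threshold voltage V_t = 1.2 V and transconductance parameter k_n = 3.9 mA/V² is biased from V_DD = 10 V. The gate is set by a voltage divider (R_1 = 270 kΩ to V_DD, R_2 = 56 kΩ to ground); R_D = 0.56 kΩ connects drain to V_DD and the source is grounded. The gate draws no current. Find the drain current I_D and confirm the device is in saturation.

V_G = V_DD·R_2/(R_1+R_2) = 10×56/326 = 1.72 V. With the source grounded, V_GS = V_G = 1.72 V.
Assume saturation: I_D = (k_n/2)(V_GS − V_t)² = (3.9/2)×(1.72 − 1.2)² = 1.95×0.518² = 0.523 mA.
V_DS = V_DD − I_D·R_D = 10 − 0.523×0.56 = 9.71 V.
Saturation requires V_DS ≥ V_GS − V_t = 0.518 V; 9.71 ≥ 0.518 ✓.

I_D ≈ 0.52 mA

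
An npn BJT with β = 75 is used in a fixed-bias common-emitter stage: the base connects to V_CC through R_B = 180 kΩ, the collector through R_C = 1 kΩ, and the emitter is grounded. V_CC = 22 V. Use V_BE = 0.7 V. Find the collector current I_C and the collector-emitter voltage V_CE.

I_C ≈ 8.9 mA, V_CE ≈ 13 V

Base loop: V_CC = I_B·R_B + V_BE, so I_B = (22 − 0.7)/180 kΩ = 0.118 mA.
In the active region I_C = β·I_B = 75 × 0.118 = 8.88 mA.
Collector loop: V_CE = V_CC − I_C·R_C = 22 − 8.88×1 = 13.1 V.
Since V_CE = 13.1 V > V_CE(sat) ≈ 0.2 V, the transistor is in the active region as assumed.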